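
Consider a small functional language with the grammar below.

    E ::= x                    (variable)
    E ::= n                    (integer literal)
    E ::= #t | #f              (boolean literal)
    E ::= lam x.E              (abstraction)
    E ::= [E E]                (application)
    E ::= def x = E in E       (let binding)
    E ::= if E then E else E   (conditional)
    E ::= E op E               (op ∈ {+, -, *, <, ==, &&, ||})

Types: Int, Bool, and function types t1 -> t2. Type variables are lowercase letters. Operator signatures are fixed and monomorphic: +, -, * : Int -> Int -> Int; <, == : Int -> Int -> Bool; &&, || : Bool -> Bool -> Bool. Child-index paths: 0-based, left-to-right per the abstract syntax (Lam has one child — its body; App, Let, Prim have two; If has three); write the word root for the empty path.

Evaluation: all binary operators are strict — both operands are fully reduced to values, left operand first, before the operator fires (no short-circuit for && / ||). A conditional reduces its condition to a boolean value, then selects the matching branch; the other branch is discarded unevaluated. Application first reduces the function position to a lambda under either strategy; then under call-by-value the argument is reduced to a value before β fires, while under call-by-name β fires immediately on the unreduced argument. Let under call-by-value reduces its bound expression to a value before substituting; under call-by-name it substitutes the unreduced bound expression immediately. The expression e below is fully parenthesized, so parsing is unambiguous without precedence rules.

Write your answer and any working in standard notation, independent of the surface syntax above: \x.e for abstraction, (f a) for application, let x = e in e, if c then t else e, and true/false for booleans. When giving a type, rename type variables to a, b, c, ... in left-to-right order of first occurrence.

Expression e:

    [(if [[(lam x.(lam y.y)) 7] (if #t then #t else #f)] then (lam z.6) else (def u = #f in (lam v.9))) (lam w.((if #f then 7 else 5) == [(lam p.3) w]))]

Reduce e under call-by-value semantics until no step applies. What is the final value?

Trace:
step 0: ((if (((\x.(\y.y)) 7) (if true then true else false)) then (\z.6) else (let u = false in (\v.9))) (\w.((if false then 7 else 5) == ((\p.3) w))))
step 1: [beta@0.0.0] ((if ((\y.y) (if true then true else false)) then (\z.6) else (let u = false in (\v.9))) (\w.((if false then 7 else 5) == ((\p.3) w))))
step 2: [if@0.0.1] ((if ((\y.y) true) then (\z.6) else (let u = false in (\v.9))) (\w.((if false then 7 else 5) == ((\p.3) w))))
step 3: [beta@0.0] ((if true then (\z.6) else (let u = false in (\v.9))) (\w.((if false then 7 else 5) == ((\p.3) w))))
step 4: [if@0] ((\z.6) (\w.((if false then 7 else 5) == ((\p.3) w))))
step 5: [beta@root] 6

Answer: 6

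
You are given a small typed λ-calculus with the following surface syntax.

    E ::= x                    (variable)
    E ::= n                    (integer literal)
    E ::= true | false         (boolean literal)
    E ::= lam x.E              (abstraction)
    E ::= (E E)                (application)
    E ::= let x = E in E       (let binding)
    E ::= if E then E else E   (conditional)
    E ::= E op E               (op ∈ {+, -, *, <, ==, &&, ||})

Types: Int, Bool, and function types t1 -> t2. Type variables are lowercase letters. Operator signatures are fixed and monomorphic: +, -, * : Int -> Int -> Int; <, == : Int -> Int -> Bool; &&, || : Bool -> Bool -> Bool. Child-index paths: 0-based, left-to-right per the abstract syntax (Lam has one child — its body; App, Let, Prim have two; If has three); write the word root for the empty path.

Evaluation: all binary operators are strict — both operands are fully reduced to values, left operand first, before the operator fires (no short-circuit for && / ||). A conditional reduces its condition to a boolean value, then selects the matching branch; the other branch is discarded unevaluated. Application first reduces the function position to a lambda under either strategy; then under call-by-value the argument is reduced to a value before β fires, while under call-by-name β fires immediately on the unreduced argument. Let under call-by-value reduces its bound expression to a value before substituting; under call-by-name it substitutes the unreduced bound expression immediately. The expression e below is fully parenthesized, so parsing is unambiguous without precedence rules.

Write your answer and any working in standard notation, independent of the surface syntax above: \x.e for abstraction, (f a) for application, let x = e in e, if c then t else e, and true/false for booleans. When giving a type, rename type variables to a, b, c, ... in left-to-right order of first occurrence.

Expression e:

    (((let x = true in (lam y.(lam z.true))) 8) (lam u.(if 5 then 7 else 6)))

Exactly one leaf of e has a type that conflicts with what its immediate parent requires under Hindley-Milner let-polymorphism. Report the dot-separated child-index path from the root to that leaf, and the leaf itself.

Working:
let x : Bool
\z._ : b -> Bool
\y._ : a -> b -> Bool
  unify a -> b -> Bool ~ Int -> c
  unify a ~ Int
  unify b -> Bool ~ c
_ _ : b -> Bool
  unify Int ~ Bool
  FAIL: mismatch Int ~ Bool

Answer: 1.0.0 : 5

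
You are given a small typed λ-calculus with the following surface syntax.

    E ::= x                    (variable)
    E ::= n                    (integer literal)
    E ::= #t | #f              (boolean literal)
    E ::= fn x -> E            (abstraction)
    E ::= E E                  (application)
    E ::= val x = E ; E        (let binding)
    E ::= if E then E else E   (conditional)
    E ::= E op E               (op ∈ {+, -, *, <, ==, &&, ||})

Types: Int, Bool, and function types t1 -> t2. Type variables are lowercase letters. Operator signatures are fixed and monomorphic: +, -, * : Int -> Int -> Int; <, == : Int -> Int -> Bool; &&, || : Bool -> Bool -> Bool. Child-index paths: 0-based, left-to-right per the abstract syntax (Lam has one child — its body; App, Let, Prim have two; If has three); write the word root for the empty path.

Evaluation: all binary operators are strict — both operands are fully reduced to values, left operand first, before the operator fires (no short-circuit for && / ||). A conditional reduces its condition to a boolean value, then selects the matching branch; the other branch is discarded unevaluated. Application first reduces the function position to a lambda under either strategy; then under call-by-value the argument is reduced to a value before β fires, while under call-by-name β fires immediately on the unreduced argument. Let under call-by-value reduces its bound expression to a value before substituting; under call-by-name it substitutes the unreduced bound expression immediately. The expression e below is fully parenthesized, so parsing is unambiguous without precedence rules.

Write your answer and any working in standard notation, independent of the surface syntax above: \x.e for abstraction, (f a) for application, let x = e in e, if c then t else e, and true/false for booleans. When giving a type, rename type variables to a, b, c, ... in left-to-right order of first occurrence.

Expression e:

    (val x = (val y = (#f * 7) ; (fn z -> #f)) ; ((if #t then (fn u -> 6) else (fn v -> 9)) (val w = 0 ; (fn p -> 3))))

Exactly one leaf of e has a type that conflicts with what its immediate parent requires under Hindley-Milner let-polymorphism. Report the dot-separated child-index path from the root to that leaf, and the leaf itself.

Derivation:
  unify Bool ~ Int
  FAIL: mismatch Bool ~ Int

Answer: 0.0.0 : false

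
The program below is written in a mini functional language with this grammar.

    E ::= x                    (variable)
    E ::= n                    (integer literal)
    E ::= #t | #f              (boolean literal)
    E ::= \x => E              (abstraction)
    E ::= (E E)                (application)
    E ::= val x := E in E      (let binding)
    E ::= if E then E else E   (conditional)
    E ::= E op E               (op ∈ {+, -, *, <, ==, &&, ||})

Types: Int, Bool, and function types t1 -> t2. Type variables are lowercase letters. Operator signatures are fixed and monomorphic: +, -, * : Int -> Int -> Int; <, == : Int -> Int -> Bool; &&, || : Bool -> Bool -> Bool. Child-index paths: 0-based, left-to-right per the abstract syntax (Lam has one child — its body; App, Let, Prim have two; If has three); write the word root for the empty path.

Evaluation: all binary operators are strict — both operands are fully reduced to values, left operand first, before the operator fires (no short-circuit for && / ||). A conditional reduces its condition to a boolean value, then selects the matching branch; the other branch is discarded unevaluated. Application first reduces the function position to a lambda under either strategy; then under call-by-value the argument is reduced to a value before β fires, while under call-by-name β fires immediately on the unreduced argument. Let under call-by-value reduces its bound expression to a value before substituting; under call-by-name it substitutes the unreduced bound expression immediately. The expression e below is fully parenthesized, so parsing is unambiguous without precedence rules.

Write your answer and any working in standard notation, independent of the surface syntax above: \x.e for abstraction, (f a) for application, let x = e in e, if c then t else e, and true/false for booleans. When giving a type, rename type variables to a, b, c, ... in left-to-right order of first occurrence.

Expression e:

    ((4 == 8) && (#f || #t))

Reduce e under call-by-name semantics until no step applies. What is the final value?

Trace:
step 0: ((4 == 8) && (false || true))
step 1: [delta@0] (false && (false || true))
step 2: [delta@1] (false && true)
step 3: [delta@root] false

Answer: false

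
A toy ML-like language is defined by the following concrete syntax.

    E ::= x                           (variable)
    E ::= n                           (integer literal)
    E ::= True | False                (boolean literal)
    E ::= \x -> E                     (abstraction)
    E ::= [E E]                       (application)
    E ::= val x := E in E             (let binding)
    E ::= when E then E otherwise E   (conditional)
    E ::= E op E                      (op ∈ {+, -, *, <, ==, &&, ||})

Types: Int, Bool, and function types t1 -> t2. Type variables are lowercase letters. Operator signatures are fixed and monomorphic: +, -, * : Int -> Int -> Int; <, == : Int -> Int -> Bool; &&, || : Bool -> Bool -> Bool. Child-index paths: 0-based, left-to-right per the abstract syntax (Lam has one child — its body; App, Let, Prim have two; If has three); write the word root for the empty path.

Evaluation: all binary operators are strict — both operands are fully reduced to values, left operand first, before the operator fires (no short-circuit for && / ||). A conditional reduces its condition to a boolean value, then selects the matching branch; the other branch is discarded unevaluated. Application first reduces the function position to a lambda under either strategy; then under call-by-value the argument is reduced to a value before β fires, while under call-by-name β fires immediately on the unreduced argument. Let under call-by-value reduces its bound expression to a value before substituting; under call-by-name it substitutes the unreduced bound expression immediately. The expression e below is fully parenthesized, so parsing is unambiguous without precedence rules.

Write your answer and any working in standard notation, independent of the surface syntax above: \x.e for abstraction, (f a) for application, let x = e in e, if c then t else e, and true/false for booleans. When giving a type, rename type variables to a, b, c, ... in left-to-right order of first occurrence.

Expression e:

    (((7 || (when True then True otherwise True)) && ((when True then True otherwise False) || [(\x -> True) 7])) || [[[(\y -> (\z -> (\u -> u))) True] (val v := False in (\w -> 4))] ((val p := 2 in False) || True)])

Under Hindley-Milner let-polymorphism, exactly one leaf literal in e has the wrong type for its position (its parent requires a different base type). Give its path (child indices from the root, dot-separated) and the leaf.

Answer: 0.0.0 : 7

Derivation:
  unify Int ~ Bool
  FAIL: mismatch Int ~ Bool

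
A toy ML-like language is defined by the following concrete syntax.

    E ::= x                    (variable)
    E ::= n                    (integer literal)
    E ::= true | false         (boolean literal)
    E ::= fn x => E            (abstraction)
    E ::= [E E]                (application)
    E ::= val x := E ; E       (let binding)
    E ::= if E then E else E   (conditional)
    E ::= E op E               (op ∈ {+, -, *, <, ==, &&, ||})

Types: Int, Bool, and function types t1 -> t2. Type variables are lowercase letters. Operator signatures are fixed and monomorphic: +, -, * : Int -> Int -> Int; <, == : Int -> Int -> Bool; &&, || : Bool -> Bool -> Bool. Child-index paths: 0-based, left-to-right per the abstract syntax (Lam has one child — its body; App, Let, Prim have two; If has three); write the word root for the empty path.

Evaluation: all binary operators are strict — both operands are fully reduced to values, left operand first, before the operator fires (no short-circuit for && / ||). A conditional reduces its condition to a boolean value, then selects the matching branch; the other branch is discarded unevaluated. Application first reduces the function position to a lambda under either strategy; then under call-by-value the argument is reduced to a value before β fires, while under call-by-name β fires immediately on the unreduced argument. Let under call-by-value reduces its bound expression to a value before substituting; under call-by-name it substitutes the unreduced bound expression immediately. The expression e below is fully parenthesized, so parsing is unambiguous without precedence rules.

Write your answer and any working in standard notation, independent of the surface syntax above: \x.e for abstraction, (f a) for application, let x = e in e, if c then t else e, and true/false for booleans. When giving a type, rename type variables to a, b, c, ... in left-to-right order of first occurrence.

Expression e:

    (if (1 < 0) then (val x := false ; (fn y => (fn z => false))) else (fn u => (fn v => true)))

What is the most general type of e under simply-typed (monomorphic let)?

Answer: a -> b -> Bool

Trace:
  unify Int ~ Int
  unify Int ~ Int
  unify Bool ~ Bool
let x : Bool
\z._ : b -> Bool
\y._ : a -> b -> Bool
\v._ : d -> Bool
\u._ : c -> d -> Bool
  unify a -> b -> Bool ~ c -> d -> Bool
  unify a ~ c
  unify b -> Bool ~ d -> Bool
  unify b ~ d
  unify Bool ~ Bool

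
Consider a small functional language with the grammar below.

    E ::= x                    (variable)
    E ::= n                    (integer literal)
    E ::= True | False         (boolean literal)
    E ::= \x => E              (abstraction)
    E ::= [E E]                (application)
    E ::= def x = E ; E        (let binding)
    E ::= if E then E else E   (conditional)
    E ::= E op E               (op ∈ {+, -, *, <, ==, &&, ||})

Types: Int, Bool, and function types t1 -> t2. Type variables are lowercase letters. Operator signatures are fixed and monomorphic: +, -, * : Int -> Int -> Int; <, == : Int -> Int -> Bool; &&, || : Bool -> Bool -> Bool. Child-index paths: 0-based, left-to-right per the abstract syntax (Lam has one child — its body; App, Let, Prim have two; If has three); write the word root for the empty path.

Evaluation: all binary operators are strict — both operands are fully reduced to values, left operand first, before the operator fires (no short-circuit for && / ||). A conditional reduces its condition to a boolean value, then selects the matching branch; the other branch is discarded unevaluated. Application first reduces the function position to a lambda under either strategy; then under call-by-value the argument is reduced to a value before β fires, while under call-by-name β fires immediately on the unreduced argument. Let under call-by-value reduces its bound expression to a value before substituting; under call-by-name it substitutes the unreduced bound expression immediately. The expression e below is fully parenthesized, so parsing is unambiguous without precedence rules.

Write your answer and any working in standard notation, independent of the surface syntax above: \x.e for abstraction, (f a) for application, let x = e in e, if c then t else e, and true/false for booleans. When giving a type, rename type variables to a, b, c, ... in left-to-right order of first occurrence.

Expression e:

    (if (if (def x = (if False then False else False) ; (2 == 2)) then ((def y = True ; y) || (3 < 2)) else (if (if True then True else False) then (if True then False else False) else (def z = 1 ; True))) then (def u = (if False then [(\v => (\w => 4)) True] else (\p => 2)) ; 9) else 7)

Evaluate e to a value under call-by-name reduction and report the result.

Derivation:
step 0: (if (if (let x = (if false then false else false) in (2 == 2)) then ((let y = true in y) || (3 < 2)) else (if (if true then true else false) then (if true then false else false) else (let z = 1 in true))) then (let u = (if false then ((\v.(\w.4)) true) else (\p.2)) in 9) else 7)
step 1: [let@0.0] (if (if (2 == 2) then ((let y = true in y) || (3 < 2)) else (if (if true then true else false) then (if true then false else false) else (let z = 1 in true))) then (let u = (if false then ((\v.(\w.4)) true) else (\p.2)) in 9) else 7)
step 2: [delta@0.0] (if (if true then ((let y = true in y) || (3 < 2)) else (if (if true then true else false) then (if true then false else false) else (let z = 1 in true))) then (let u = (if false then ((\v.(\w.4)) true) else (\p.2)) in 9) else 7)
step 3: [if@0] (if ((let y = true in y) || (3 < 2)) then (let u = (if false then ((\v.(\w.4)) true) else (\p.2)) in 9) else 7)
step 4: [let@0.0] (if (true || (3 < 2)) then (let u = (if false then ((\v.(\w.4)) true) else (\p.2)) in 9) else 7)
step 5: [delta@0.1] (if (true || false) then (let u = (if false then ((\v.(\w.4)) true) else (\p.2)) in 9) else 7)
step 6: [delta@0] (if true then (let u = (if false then ((\v.(\w.4)) true) else (\p.2)) in 9) else 7)
step 7: [if@root] (let u = (if false then ((\v.(\w.4)) true) else (\p.2)) in 9)
step 8: [let@root] 9

Answer: 9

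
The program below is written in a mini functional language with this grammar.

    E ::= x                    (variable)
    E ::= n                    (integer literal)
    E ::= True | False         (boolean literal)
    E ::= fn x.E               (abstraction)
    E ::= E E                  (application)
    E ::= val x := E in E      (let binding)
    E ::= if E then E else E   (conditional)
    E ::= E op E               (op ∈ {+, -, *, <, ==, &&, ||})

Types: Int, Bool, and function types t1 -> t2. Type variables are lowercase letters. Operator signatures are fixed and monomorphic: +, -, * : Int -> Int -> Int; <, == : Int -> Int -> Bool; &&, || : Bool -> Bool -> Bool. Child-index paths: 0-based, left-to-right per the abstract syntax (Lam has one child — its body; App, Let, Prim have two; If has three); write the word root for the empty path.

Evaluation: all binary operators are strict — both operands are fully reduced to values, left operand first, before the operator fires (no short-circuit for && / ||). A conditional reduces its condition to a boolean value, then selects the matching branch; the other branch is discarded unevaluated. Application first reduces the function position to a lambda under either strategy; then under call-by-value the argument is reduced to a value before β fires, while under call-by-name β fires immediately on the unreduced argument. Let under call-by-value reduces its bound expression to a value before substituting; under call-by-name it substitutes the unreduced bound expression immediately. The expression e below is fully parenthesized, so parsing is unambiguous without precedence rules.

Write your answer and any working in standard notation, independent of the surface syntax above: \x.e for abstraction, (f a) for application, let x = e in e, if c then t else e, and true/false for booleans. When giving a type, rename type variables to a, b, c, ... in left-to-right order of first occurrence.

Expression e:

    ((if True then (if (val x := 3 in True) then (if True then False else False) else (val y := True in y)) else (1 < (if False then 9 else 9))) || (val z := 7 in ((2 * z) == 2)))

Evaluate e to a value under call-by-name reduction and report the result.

Answer: false

Trace:
step 0: ((if true then (if (let x = 3 in true) then (if true then false else false) else (let y = true in y)) else (1 < (if false then 9 else 9))) || (let z = 7 in ((2 * z) == 2)))
step 1: [if@0] ((if (let x = 3 in true) then (if true then false else false) else (let y = true in y)) || (let z = 7 in ((2 * z) == 2)))
step 2: [let@0.0] ((if true then (if true then false else false) else (let y = true in y)) || (let z = 7 in ((2 * z) == 2)))
step 3: [if@0] ((if true then false else false) || (let z = 7 in ((2 * z) == 2)))
step 4: [if@0] (false || (let z = 7 in ((2 * z) == 2)))
step 5: [let@1] (false || ((2 * 7) == 2))
step 6: [delta@1.0] (false || (14 == 2))
step 7: [delta@1] (false || false)
step 8: [delta@root] false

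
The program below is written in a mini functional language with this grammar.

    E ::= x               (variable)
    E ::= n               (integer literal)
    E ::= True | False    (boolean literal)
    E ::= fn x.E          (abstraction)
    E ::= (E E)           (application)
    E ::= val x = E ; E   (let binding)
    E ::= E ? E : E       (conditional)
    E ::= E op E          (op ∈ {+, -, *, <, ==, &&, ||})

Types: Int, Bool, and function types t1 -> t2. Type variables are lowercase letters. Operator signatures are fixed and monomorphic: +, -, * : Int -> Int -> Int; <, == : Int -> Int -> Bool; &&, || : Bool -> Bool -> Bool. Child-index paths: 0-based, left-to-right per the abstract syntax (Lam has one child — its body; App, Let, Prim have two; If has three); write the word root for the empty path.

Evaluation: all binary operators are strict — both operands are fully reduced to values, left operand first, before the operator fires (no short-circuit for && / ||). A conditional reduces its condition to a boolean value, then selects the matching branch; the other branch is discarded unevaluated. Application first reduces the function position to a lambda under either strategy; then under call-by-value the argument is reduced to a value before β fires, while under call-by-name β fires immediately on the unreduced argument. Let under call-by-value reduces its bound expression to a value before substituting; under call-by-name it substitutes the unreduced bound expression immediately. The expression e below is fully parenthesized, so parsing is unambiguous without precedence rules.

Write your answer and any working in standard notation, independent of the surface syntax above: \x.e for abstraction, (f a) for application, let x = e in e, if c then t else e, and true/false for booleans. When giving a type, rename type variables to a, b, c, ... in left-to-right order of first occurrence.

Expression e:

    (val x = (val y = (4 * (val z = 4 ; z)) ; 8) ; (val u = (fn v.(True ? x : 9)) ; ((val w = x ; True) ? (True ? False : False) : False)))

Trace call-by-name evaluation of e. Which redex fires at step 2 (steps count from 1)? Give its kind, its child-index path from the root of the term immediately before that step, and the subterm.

Answer: let at root : (let u = (\v.(if true then (let y = (4 * (let z = 4 in z)) in 8) else 9)) in (if (let w = (let y = (4 * (let z = 4 in z)) in 8) in true) then (if true then false else false) else false))

Working:
step 0: (let x = (let y = (4 * (let z = 4 in z)) in 8) in (let u = (\v.(if true then x else 9)) in (if (let w = x in true) then (if true then false else false) else false)))
step 1: [let@root] (let u = (\v.(if true then (let y = (4 * (let z = 4 in z)) in 8) else 9)) in (if (let w = (let y = (4 * (let z = 4 in z)) in 8) in true) then (if true then false else false) else false))
step 2: [let@root] (if (let w = (let y = (4 * (let z = 4 in z)) in 8) in true) then (if true then false else false) else false)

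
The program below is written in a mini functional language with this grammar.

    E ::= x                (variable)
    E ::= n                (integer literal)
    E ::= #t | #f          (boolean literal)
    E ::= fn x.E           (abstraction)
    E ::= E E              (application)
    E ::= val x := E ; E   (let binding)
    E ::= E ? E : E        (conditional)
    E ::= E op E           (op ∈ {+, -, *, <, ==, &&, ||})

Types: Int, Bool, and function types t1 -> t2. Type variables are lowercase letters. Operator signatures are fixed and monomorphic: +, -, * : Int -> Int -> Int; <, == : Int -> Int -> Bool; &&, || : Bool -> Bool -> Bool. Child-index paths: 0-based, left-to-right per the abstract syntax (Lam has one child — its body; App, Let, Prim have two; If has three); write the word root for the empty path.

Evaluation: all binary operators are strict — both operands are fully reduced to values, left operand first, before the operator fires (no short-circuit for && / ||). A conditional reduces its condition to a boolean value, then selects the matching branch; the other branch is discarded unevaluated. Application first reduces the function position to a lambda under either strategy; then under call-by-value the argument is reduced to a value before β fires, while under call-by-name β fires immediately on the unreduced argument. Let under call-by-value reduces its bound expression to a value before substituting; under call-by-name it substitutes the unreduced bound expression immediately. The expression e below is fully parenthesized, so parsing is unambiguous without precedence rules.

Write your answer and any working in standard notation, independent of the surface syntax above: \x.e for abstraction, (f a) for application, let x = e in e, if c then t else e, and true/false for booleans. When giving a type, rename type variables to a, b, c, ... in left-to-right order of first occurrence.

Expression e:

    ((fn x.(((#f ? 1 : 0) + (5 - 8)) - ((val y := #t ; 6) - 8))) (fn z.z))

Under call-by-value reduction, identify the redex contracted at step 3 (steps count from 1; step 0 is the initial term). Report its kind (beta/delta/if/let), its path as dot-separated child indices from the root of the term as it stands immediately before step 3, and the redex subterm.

Answer: delta at 0.1 : (5 - 8)

Trace:
step 0: ((\x.(((if false then 1 else 0) + (5 - 8)) - ((let y = true in 6) - 8))) (\z.z))
step 1: [beta@root] (((if false then 1 else 0) + (5 - 8)) - ((let y = true in 6) - 8))
step 2: [if@0.0] ((0 + (5 - 8)) - ((let y = true in 6) - 8))
step 3: [delta@0.1] ((0 + -3) - ((let y = true in 6) - 8))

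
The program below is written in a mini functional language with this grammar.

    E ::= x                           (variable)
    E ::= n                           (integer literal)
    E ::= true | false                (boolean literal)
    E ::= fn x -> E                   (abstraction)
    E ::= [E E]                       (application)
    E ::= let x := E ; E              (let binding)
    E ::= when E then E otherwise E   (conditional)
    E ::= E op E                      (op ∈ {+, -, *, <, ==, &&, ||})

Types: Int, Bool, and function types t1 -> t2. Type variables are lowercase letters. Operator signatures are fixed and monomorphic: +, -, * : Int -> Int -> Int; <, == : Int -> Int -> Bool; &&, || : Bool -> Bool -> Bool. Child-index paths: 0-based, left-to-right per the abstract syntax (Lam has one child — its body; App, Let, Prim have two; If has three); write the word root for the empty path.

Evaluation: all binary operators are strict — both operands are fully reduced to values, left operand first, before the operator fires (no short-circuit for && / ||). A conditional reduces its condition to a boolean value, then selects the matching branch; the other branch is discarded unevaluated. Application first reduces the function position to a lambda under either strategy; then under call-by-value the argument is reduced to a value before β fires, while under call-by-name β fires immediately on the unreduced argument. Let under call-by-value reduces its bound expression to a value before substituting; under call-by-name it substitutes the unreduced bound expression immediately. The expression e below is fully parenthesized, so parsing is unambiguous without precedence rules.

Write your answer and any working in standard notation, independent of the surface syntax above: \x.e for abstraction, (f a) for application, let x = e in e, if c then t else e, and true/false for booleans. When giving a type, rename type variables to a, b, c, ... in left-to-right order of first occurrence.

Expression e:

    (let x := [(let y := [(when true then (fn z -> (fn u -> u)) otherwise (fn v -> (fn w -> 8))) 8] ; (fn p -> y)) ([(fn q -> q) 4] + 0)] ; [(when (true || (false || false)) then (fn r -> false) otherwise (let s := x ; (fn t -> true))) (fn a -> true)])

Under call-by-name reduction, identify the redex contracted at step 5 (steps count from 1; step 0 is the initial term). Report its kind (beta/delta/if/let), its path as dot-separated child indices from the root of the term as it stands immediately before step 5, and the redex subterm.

Working:
step 0: (let x = ((let y = ((if true then (\z.(\u.u)) else (\v.(\w.8))) 8) in (\p.y)) (((\q.q) 4) + 0)) in ((if (true || (false || false)) then (\r.false) else (let s = x in (\t.true))) (\a.true)))
step 1: [let@root] ((if (true || (false || false)) then (\r.false) else (let s = ((let y = ((if true then (\z.(\u.u)) else (\v.(\w.8))) 8) in (\p.y)) (((\q.q) 4) + 0)) in (\t.true))) (\a.true))
step 2: [delta@0.0.1] ((if (true || false) then (\r.false) else (let s = ((let y = ((if true then (\z.(\u.u)) else (\v.(\w.8))) 8) in (\p.y)) (((\q.q) 4) + 0)) in (\t.true))) (\a.true))
step 3: [delta@0.0] ((if true then (\r.false) else (let s = ((let y = ((if true then (\z.(\u.u)) else (\v.(\w.8))) 8) in (\p.y)) (((\q.q) 4) + 0)) in (\t.true))) (\a.true))
step 4: [if@0] ((\r.false) (\a.true))
step 5: [beta@root] false

Answer: beta at root : ((\r.false) (\a.true))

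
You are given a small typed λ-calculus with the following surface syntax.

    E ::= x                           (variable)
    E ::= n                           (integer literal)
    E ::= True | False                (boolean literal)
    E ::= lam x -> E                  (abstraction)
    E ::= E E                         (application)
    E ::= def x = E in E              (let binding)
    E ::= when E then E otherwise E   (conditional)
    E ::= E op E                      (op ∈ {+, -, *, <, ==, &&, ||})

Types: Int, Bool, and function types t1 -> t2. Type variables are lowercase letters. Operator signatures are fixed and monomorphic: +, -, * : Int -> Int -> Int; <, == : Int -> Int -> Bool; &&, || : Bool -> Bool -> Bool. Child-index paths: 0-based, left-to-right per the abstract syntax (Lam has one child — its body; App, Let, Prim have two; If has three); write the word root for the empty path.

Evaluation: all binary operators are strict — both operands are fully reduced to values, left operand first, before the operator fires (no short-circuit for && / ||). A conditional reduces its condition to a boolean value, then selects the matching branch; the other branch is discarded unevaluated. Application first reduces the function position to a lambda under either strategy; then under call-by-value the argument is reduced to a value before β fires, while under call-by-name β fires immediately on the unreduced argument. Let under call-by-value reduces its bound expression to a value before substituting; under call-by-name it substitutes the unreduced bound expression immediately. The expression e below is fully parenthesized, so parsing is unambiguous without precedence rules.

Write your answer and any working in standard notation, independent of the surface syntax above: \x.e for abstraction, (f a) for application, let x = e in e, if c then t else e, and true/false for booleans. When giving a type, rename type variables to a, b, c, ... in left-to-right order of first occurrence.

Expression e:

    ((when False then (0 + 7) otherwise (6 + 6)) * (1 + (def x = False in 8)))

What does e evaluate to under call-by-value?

Answer: 108

Working:
step 0: ((if false then (0 + 7) else (6 + 6)) * (1 + (let x = false in 8)))
step 1: [if@0] ((6 + 6) * (1 + (let x = false in 8)))
step 2: [delta@0] (12 * (1 + (let x = false in 8)))
step 3: [let@1.1] (12 * (1 + 8))
step 4: [delta@1] (12 * 9)
step 5: [delta@root] 108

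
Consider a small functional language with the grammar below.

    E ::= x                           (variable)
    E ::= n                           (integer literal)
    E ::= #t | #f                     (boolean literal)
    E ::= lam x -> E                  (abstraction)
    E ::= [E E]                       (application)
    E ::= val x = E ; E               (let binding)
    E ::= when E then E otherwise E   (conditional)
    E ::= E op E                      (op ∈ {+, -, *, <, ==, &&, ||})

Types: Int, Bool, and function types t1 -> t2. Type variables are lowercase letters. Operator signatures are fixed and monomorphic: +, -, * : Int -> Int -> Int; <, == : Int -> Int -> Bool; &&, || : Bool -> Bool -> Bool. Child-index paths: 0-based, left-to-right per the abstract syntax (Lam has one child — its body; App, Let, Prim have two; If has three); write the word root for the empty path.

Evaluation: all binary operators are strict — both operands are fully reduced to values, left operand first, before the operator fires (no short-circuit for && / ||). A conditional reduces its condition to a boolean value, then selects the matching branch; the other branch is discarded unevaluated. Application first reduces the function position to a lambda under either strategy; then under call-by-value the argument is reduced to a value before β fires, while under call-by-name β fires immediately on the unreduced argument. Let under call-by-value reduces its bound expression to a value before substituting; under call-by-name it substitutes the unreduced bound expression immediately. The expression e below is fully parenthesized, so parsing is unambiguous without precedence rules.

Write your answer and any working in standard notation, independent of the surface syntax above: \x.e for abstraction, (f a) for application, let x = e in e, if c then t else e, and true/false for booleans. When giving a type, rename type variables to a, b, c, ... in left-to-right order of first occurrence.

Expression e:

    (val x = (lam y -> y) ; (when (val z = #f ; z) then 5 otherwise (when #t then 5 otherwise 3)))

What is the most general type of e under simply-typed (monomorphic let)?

Answer: Int

Trace:
y : a
\y._ : a -> a
let x : a -> a
let z : Bool
z : Bool
  unify Bool ~ Bool
  unify Bool ~ Bool
  unify Int ~ Int
  unify Int ~ Int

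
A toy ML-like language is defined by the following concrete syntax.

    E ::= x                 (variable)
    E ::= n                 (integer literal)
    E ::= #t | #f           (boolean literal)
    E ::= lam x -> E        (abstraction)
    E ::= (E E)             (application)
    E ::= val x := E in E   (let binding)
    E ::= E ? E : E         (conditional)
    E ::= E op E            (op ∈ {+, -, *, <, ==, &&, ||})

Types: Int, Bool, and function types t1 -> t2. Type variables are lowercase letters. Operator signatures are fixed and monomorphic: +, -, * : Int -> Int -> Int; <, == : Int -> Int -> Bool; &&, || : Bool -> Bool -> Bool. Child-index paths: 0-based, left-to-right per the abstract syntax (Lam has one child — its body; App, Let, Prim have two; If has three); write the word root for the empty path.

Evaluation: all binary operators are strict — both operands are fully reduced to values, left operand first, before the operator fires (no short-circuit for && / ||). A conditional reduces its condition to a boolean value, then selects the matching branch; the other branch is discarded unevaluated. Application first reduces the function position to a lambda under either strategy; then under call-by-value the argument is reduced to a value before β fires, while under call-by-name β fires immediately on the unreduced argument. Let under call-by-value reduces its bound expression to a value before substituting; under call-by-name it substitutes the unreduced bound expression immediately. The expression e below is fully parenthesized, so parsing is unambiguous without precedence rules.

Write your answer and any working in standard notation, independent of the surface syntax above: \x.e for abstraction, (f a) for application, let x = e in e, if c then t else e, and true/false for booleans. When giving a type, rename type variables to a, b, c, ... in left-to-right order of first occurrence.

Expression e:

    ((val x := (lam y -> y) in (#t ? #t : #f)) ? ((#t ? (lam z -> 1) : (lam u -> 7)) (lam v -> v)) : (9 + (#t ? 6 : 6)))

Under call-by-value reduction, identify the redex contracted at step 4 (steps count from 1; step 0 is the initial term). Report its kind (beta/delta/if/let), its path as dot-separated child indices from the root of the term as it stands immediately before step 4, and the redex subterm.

Answer: if at 0 : (if true then (\z.1) else (\u.7))

Trace:
step 0: (if (let x = (\y.y) in (if true then true else false)) then ((if true then (\z.1) else (\u.7)) (\v.v)) else (9 + (if true then 6 else 6)))
step 1: [let@0] (if (if true then true else false) then ((if true then (\z.1) else (\u.7)) (\v.v)) else (9 + (if true then 6 else 6)))
step 2: [if@0] (if true then ((if true then (\z.1) else (\u.7)) (\v.v)) else (9 + (if true then 6 else 6)))
step 3: [if@root] ((if true then (\z.1) else (\u.7)) (\v.v))
step 4: [if@0] ((\z.1) (\v.v))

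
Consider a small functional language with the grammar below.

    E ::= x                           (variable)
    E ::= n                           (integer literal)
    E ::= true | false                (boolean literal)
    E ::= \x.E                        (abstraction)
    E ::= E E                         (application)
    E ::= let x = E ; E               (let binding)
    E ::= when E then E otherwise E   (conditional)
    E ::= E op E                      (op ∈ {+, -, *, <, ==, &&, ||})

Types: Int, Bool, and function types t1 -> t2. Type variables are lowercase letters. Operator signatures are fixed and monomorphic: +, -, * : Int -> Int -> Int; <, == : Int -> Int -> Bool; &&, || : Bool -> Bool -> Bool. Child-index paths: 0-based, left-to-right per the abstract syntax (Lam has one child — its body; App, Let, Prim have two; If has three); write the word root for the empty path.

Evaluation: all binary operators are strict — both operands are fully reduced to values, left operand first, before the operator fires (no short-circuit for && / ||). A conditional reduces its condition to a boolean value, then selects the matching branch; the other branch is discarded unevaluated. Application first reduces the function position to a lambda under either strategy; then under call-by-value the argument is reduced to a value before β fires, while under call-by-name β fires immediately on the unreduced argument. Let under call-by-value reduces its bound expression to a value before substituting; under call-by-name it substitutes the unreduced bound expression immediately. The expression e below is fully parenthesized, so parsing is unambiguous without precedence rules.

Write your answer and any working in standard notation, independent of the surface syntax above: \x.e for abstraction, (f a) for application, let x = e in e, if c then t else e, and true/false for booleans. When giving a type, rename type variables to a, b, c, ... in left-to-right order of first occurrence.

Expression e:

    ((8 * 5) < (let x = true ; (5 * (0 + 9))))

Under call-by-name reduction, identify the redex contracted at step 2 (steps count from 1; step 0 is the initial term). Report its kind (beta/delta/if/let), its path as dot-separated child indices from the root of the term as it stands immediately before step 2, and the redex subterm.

Trace:
step 0: ((8 * 5) < (let x = true in (5 * (0 + 9))))
step 1: [delta@0] (40 < (let x = true in (5 * (0 + 9))))
step 2: [let@1] (40 < (5 * (0 + 9)))

Answer: let at 1 : (let x = true in (5 * (0 + 9)))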